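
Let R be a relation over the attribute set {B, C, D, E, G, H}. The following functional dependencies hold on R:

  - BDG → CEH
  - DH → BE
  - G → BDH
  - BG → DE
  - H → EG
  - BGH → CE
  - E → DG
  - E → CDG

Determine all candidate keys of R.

E, G, H

{E}⁺: E→DG adds D, G; E→CDG adds C; G→BDH adds B, H → {B, C, D, E, G, H}.
{G}⁺: G→BDH adds B, D, H; BG→DE adds E; BGH→CE adds C → {B, C, D, E, G, H}.
{H}⁺: H→EG adds E, G; E→DG adds D; E→CDG adds C; DH→BE adds B → {B, C, D, E, G, H}.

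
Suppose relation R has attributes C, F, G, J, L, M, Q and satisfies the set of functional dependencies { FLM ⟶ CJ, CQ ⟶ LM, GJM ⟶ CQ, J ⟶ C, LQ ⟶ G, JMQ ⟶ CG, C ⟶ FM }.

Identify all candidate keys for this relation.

(C, Q), (G, J), (J, Q), (C, G, L), (F, G, L, M), (F, L, M, Q)

{C, Q}⁺: CQ→LM adds L, M; LQ→G adds G; C→FM adds F; FLM→CJ adds J → {C, F, G, J, L, M, Q}. Minimal: {Q}⁺ = {Q}; {C}⁺ = {C, F, M} — none reach the full schema.
{G, J}⁺: J→C adds C; C→FM adds F, M; GJM→CQ adds Q; CQ→LM adds L → {C, F, G, J, L, M, Q}. Minimal: {J}⁺ = {C, F, J, M}; {G}⁺ = {G} — none reach the full schema.
{J, Q}⁺: J→C adds C; C→FM adds F, M; CQ→LM adds L; LQ→G adds G → {C, F, G, J, L, M, Q}. Minimal: {Q}⁺ = {Q}; {J}⁺ = {C, F, J, M} — none reach the full schema.
{C, G, L}⁺: C→FM adds F, M; FLM→CJ adds J; GJM→CQ adds Q → {C, F, G, J, L, M, Q}. Minimal: {G, L}⁺ = {G, L}; {C, L}⁺ = {C, F, J, L, M}; {C, G}⁺ = {C, F, G, M} — none reach the full schema.
{F, G, L, M}⁺: FLM→CJ adds C, J; GJM→CQ adds Q → {C, F, G, J, L, M, Q}. Minimal: {G, L, M}⁺ = {G, L, M}; {F, L, M}⁺ = {C, F, J, L, M}; {F, G, M}⁺ = {F, G, M}; … — none reach the full schema.
{F, L, M, Q}⁺: FLM→CJ adds C, J; LQ→G adds G → {C, F, G, J, L, M, Q}. Minimal: {L, M, Q}⁺ = {G, L, M, Q}; {F, M, Q}⁺ = {F, M, Q}; {F, L, Q}⁺ = {F, G, L, Q}; … — none reach the full schema.
Any other superkey contains one of these as a subset, so there are no further candidate keys.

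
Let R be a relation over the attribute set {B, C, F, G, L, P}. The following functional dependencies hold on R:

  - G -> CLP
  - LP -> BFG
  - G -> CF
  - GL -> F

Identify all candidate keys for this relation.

{G}⁺: G→CLP adds C, L, P; LP→BFG adds B, F → {B, C, F, G, L, P}.
{L, P}⁺: LP→BFG adds B, F, G; G→CF adds C → {B, C, F, G, L, P}. Minimal: {P}⁺ = {P}; {L}⁺ = {L} — none reach the full schema.

{G}; {L, P}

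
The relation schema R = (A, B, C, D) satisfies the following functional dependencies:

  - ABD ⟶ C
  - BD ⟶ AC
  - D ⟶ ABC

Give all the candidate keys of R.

{D}⁺: D→ABC adds A, B, C → {A, B, C, D}.
No other minimal superkey exists.

{D}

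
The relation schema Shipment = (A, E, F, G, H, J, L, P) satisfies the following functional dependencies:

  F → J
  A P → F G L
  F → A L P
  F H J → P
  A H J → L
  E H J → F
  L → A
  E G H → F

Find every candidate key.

Attributes E, H never appear on any right-hand side, so every candidate key must contain {E, H}.
{E, H}⁺ = {E, H}, which is not all of the schema, so we must add further attributes.
{E, F, H}⁺: F→J adds J; F→ALP adds A, L, P; AP→FGL adds G → {A, E, F, G, H, J, L, P}.
{E, G, H}⁺: EGH→F adds F; F→J adds J; F→ALP adds A, L, P → {A, E, F, G, H, J, L, P}.
{E, H, J}⁺: EHJ→F adds F; F→ALP adds A, L, P; AP→FGL adds G → {A, E, F, G, H, J, L, P}.
{A, E, H, P}⁺: AP→FGL adds F, G, L; F→J adds J → {A, E, F, G, H, J, L, P}.
{E, H, L, P}⁺: L→A adds A; AP→FGL adds F, G; F→J adds J → {A, E, F, G, H, J, L, P}.

{E, F, H}; {E, G, H}; {E, H, J}; {A, E, H, P}; {E, H, L, P}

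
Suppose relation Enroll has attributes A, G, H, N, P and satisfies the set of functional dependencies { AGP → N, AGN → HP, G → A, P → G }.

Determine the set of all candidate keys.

{P}⁺: P→G adds G; G→A adds A; AGP→N adds N; AGN→HP adds H → {A, G, H, N, P}.
{G, N}⁺: G→A adds A; AGN→HP adds H, P → {A, G, H, N, P}. Minimal: {N}⁺ = {N}; {G}⁺ = {A, G} — none reach the full schema.
Any other superkey contains one of these as a subset, so there are no further candidate keys.

(P), (G, N)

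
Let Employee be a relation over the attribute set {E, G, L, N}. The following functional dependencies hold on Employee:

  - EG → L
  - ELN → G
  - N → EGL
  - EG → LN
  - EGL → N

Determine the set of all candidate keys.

{N}, {E, G}

{N}⁺: N→EGL adds E, G, L → {E, G, L, N}.
{E, G}⁺: EG→L adds L; EG→LN adds N → {E, G, L, N}. Minimal: {G}⁺ = {G}; {E}⁺ = {E} — none reach the full schema.
Any other superkey contains one of these as a subset, so there are no further candidate keys.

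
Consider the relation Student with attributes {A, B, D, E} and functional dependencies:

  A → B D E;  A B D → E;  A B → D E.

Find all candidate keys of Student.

{A}⁺: A→BDE adds B, D, E → {A, B, D, E}.
No other minimal superkey exists.

A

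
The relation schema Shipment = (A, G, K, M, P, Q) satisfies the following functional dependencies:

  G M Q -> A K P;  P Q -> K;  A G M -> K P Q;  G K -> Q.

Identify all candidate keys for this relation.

{A, G, M}; {G, K, M}; {G, M, Q}

Attributes G, M never appear on any right-hand side, so every candidate key must contain {G, M}.
{G, M}⁺ = {G, M}, which is not all of the schema, so we must add further attributes.
{A, G, M}⁺: AGM→KPQ adds K, P, Q → {A, G, K, M, P, Q}. Minimal: {G, M}⁺ = {G, M}; {A, M}⁺ = {A, M}; {A, G}⁺ = {A, G} — none reach the full schema.
{G, K, M}⁺: GK→Q adds Q; GMQ→AKP adds A, P → {A, G, K, M, P, Q}. Minimal: {K, M}⁺ = {K, M}; {G, M}⁺ = {G, M}; {G, K}⁺ = {G, K, Q} — none reach the full schema.
{G, M, Q}⁺: GMQ→AKP adds A, K, P → {A, G, K, M, P, Q}. Minimal: {M, Q}⁺ = {M, Q}; {G, Q}⁺ = {G, Q}; {G, M}⁺ = {G, M} — none reach the full schema.
Any other superkey contains one of these as a subset, so there are no further candidate keys.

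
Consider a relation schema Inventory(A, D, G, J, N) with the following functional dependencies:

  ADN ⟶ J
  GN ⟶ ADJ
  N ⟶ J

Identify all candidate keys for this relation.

GN

{G, N}⁺: GN→ADJ adds A, D, J → {A, D, G, J, N}. Minimal: {N}⁺ = {J, N}; {G}⁺ = {G} — none reach the full schema.
No other minimal superkey exists.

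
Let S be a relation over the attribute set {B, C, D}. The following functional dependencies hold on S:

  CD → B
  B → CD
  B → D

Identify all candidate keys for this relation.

(B); (C, D)

{B}⁺: B→CD adds C, D → {B, C, D}.
{C, D}⁺: CD→B adds B → {B, C, D}. Minimal: {D}⁺ = {D}; {C}⁺ = {C} — none reach the full schema.
Any other superkey contains one of these as a subset, so there are no further candidate keys.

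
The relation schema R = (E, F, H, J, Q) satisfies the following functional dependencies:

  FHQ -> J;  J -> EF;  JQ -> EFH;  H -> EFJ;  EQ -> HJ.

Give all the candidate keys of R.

{E, Q}; {H, Q}; {J, Q}

Attribute Q never appears on the right-hand side of any dependency, so Q must belong to every candidate key.
{Q}⁺ = {Q}, which is not all of the schema, so we must add further attributes.
{E, Q}⁺: EQ→HJ adds H, J; J→EF adds F → {E, F, H, J, Q}. Minimal: {Q}⁺ = {Q}; {E}⁺ = {E} — none reach the full schema.
{H, Q}⁺: H→EFJ adds E, F, J → {E, F, H, J, Q}. Minimal: {Q}⁺ = {Q}; {H}⁺ = {E, F, H, J} — none reach the full schema.
{J, Q}⁺: J→EF adds E, F; JQ→EFH adds H → {E, F, H, J, Q}. Minimal: {Q}⁺ = {Q}; {J}⁺ = {E, F, J} — none reach the full schema.
Any other superkey contains one of these as a subset, so there are no further candidate keys.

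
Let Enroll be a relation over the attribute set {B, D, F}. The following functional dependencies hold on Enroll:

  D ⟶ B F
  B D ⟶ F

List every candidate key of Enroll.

D

Attribute D never appears on the right-hand side of any dependency, so D must belong to every candidate key.
{D}⁺ = {B, D, F}, which is all of the schema, so {D} is the only candidate key.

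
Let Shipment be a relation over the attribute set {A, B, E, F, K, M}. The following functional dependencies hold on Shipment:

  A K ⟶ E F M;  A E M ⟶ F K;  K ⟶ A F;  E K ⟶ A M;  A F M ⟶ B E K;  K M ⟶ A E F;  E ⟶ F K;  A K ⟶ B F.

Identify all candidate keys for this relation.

{E}⁺: E→FK adds F, K; K→AF adds A; EK→AM adds M; AFM→BEK adds B → {A, B, E, F, K, M}.
{K}⁺: K→AF adds A, F; AK→BF adds B; AK→EFM adds E, M → {A, B, E, F, K, M}.
{A, F, M}⁺: AFM→BEK adds B, E, K → {A, B, E, F, K, M}. Minimal: {F, M}⁺ = {F, M}; {A, M}⁺ = {A, M}; {A, F}⁺ = {A, F} — none reach the full schema.

{E}; {K}; {A, F, M}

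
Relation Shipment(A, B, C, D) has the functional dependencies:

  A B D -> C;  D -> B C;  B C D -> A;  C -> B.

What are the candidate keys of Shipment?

{D}

Attribute D never appears on the right-hand side of any dependency, so D must belong to every candidate key.
{D}⁺ = {A, B, C, D}, which is all of the schema, so {D} is the only candidate key.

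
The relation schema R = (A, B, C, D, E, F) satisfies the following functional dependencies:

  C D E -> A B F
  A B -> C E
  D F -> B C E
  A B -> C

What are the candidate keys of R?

Attribute D never appears on the right-hand side of any dependency, so D must belong to every candidate key.
{D}⁺ = {D}, which is not all of the schema, so we must add further attributes.
{D, F}⁺: DF→BCE adds B, C, E; CDE→ABF adds A → {A, B, C, D, E, F}.
{A, B, D}⁺: AB→CE adds C, E; CDE→ABF adds F → {A, B, C, D, E, F}.
{C, D, E}⁺: CDE→ABF adds A, B, F → {A, B, C, D, E, F}.
Any other superkey contains one of these as a subset, so there are no further candidate keys.

DF, ABD, CDE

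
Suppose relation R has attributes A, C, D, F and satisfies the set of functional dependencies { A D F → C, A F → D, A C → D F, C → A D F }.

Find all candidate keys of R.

{C}, {A, F}

{C}⁺: C→ADF adds A, D, F → {A, C, D, F}.
{A, F}⁺: AF→D adds D; ADF→C adds C → {A, C, D, F}.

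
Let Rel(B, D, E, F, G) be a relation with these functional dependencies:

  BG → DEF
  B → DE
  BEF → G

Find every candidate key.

BF, BG

Attribute B never appears on the right-hand side of any dependency, so B must belong to every candidate key.
{B}⁺ = {B, D, E}, which is not all of the schema, so we must add further attributes.
{B, F}⁺: B→DE adds D, E; BEF→G adds G → {B, D, E, F, G}.
{B, G}⁺: BG→DEF adds D, E, F → {B, D, E, F, G}.
Any other superkey contains one of these as a subset, so there are no further candidate keys.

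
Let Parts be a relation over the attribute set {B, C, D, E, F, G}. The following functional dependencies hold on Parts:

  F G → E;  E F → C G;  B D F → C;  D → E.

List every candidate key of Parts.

{B, D, F}

Attributes B, D, F never appear on any right-hand side, so every candidate key must contain {B, D, F}.
{B, D, F}⁺ = {B, C, D, E, F, G}, which is all of the schema, so {B, D, F} is the only candidate key.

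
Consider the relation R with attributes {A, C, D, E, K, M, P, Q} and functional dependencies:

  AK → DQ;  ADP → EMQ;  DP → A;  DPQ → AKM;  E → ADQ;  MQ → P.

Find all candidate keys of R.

{C, D, P}, {C, E, M}, {C, E, P}, {A, C, K, M}, {A, C, K, P}, {C, D, M, Q}

Attribute C never appears on the right-hand side of any dependency, so C must belong to every candidate key.
{C}⁺ = {C}, which is not all of the schema, so we must add further attributes.
{C, D, P}⁺: DP→A adds A; ADP→EMQ adds E, M, Q; DPQ→AKM adds K → {A, C, D, E, K, M, P, Q}. Minimal: {D, P}⁺ = {A, D, E, K, M, P, Q}; {C, P}⁺ = {C, P}; {C, D}⁺ = {C, D} — none reach the full schema.
{C, E, M}⁺: E→ADQ adds A, D, Q; MQ→P adds P; DPQ→AKM adds K → {A, C, D, E, K, M, P, Q}. Minimal: {E, M}⁺ = {A, D, E, K, M, P, Q}; {C, M}⁺ = {C, M}; {C, E}⁺ = {A, C, D, E, Q} — none reach the full schema.
{C, E, P}⁺: E→ADQ adds A, D, Q; ADP→EMQ adds M; DPQ→AKM adds K → {A, C, D, E, K, M, P, Q}. Minimal: {E, P}⁺ = {A, D, E, K, M, P, Q}; {C, P}⁺ = {C, P}; {C, E}⁺ = {A, C, D, E, Q} — none reach the full schema.
{A, C, K, M}⁺: AK→DQ adds D, Q; MQ→P adds P; ADP→EMQ adds E → {A, C, D, E, K, M, P, Q}. Minimal: {C, K, M}⁺ = {C, K, M}; {A, K, M}⁺ = {A, D, E, K, M, P, Q}; {A, C, M}⁺ = {A, C, M}; … — none reach the full schema.
{A, C, K, P}⁺: AK→DQ adds D, Q; ADP→EMQ adds E, M → {A, C, D, E, K, M, P, Q}. Minimal: {C, K, P}⁺ = {C, K, P}; {A, K, P}⁺ = {A, D, E, K, M, P, Q}; {A, C, P}⁺ = {A, C, P}; … — none reach the full schema.
{C, D, M, Q}⁺: MQ→P adds P; DP→A adds A; DPQ→AKM adds K; ADP→EMQ adds E → {A, C, D, E, K, M, P, Q}. Minimal: {D, M, Q}⁺ = {A, D, E, K, M, P, Q}; {C, M, Q}⁺ = {C, M, P, Q}; {C, D, Q}⁺ = {C, D, Q}; … — none reach the full schema.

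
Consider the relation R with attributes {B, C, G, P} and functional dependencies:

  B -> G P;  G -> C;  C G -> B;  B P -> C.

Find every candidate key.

{B}, {G}

{B}⁺: B→GP adds G, P; G→C adds C → {B, C, G, P}.
{G}⁺: G→C adds C; CG→B adds B; B→GP adds P → {B, C, G, P}.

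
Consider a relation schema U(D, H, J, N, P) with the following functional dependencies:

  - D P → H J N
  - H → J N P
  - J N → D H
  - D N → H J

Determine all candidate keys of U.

{H}, {D, N}, {D, P}, {J, N}

{H}⁺: H→JNP adds J, N, P; JN→DH adds D → {D, H, J, N, P}.
{D, N}⁺: DN→HJ adds H, J; H→JNP adds P → {D, H, J, N, P}. Minimal: {N}⁺ = {N}; {D}⁺ = {D} — none reach the full schema.
{D, P}⁺: DP→HJN adds H, J, N → {D, H, J, N, P}. Minimal: {P}⁺ = {P}; {D}⁺ = {D} — none reach the full schema.
{J, N}⁺: JN→DH adds D, H; H→JNP adds P → {D, H, J, N, P}. Minimal: {N}⁺ = {N}; {J}⁺ = {J} — none reach the full schema.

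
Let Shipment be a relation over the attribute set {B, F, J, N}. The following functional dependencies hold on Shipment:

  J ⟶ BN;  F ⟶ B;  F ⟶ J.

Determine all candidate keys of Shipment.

Attribute F never appears on the right-hand side of any dependency, so F must belong to every candidate key.
{F}⁺ = {B, F, J, N}, which is all of the schema, so {F} is the only candidate key.

{F}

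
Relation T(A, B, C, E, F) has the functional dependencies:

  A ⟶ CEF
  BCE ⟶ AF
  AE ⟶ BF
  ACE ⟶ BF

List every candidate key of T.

(A); (B, C, E)

{A}⁺: A→CEF adds C, E, F; AE→BF adds B → {A, B, C, E, F}.
{B, C, E}⁺: BCE→AF adds A, F → {A, B, C, E, F}. Minimal: {C, E}⁺ = {C, E}; {B, E}⁺ = {B, E}; {B, C}⁺ = {B, C} — none reach the full schema.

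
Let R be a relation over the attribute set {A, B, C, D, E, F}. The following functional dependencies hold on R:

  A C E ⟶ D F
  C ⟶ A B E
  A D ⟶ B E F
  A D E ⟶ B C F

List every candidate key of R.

{C}, {A, D}

{C}⁺: C→ABE adds A, B, E; ACE→DF adds D, F → {A, B, C, D, E, F}.
{A, D}⁺: AD→BEF adds B, E, F; ADE→BCF adds C → {A, B, C, D, E, F}. Minimal: {D}⁺ = {D}; {A}⁺ = {A} — none reach the full schema.
Any other superkey contains one of these as a subset, so there are no further candidate keys.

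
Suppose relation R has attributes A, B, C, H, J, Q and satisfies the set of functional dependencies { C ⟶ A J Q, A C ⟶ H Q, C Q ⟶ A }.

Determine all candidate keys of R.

{B, C}⁺: C→AJQ adds A, J, Q; AC→HQ adds H → {A, B, C, H, J, Q}. Minimal: {C}⁺ = {A, C, H, J, Q}; {B}⁺ = {B} — none reach the full schema.
No other minimal superkey exists.

{B, C}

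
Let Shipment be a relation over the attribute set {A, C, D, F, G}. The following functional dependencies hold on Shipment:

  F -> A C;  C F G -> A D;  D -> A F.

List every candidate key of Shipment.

Attribute G never appears on the right-hand side of any dependency, so G must belong to every candidate key.
{G}⁺ = {G}, which is not all of the schema, so we must add further attributes.
{D, G}⁺: D→AF adds A, F; F→AC adds C → {A, C, D, F, G}. Minimal: {G}⁺ = {G}; {D}⁺ = {A, C, D, F} — none reach the full schema.
{F, G}⁺: F→AC adds A, C; CFG→AD adds D → {A, C, D, F, G}. Minimal: {G}⁺ = {G}; {F}⁺ = {A, C, F} — none reach the full schema.
Any other superkey contains one of these as a subset, so there are no further candidate keys.

(D, G), (F, G)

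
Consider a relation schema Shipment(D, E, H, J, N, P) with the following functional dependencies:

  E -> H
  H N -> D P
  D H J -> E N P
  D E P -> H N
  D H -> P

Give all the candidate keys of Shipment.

{D, E, J}, {D, H, J}, {E, J, N}, {H, J, N}

Attribute J never appears on the right-hand side of any dependency, so J must belong to every candidate key.
{J}⁺ = {J}, which is not all of the schema, so we must add further attributes.
{D, E, J}⁺: E→H adds H; DHJ→ENP adds N, P → {D, E, H, J, N, P}. Minimal: {E, J}⁺ = {E, H, J}; {D, J}⁺ = {D, J}; {D, E}⁺ = {D, E, H, N, P} — none reach the full schema.
{D, H, J}⁺: DHJ→ENP adds E, N, P → {D, E, H, J, N, P}. Minimal: {H, J}⁺ = {H, J}; {D, J}⁺ = {D, J}; {D, H}⁺ = {D, H, P} — none reach the full schema.
{E, J, N}⁺: E→H adds H; HN→DP adds D, P → {D, E, H, J, N, P}. Minimal: {J, N}⁺ = {J, N}; {E, N}⁺ = {D, E, H, N, P}; {E, J}⁺ = {E, H, J} — none reach the full schema.
{H, J, N}⁺: HN→DP adds D, P; DHJ→ENP adds E → {D, E, H, J, N, P}. Minimal: {J, N}⁺ = {J, N}; {H, N}⁺ = {D, H, N, P}; {H, J}⁺ = {H, J} — none reach the full schema.
Any other superkey contains one of these as a subset, so there are no further candidate keys.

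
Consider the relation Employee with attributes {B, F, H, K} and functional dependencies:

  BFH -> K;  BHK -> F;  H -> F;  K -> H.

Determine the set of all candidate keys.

Attribute B never appears on the right-hand side of any dependency, so B must belong to every candidate key.
{B}⁺ = {B}, which is not all of the schema, so we must add further attributes.
{B, H}⁺: H→F adds F; BFH→K adds K → {B, F, H, K}. Minimal: {H}⁺ = {F, H}; {B}⁺ = {B} — none reach the full schema.
{B, K}⁺: K→H adds H; BHK→F adds F → {B, F, H, K}. Minimal: {K}⁺ = {F, H, K}; {B}⁺ = {B} — none reach the full schema.
Any other superkey contains one of these as a subset, so there are no further candidate keys.

{B, H}, {B, K}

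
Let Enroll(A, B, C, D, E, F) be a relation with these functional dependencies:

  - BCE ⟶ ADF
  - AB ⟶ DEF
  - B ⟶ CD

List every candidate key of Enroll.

Attribute B never appears on the right-hand side of any dependency, so B must belong to every candidate key.
{B}⁺ = {B, C, D}, which is not all of the schema, so we must add further attributes.
{A, B}⁺: AB→DEF adds D, E, F; B→CD adds C → {A, B, C, D, E, F}. Minimal: {B}⁺ = {B, C, D}; {A}⁺ = {A} — none reach the full schema.
{B, E}⁺: B→CD adds C, D; BCE→ADF adds A, F → {A, B, C, D, E, F}. Minimal: {E}⁺ = {E}; {B}⁺ = {B, C, D} — none reach the full schema.
Any other superkey contains one of these as a subset, so there are no further candidate keys.

{A, B}, {B, E}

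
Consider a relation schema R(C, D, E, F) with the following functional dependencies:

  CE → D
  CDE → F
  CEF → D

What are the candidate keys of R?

Attributes C, E never appear on any right-hand side, so every candidate key must contain {C, E}.
{C, E}⁺ = {C, D, E, F}, which is all of the schema, so {C, E} is the only candidate key.

{C, E}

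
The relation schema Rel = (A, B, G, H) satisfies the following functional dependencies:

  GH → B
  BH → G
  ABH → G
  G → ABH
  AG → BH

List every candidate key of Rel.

{G}⁺: G→ABH adds A, B, H → {A, B, G, H}.
{B, H}⁺: BH→G adds G; G→ABH adds A → {A, B, G, H}. Minimal: {H}⁺ = {H}; {B}⁺ = {B} — none reach the full schema.
Any other superkey contains one of these as a subset, so there are no further candidate keys.

(G), (B, H)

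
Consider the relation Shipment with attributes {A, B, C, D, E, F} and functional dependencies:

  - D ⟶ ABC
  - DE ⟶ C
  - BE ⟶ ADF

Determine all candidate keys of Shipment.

Attribute E never appears on the right-hand side of any dependency, so E must belong to every candidate key.
{E}⁺ = {E}, which is not all of the schema, so we must add further attributes.
{B, E}⁺: BE→ADF adds A, D, F; D→ABC adds C → {A, B, C, D, E, F}. Minimal: {E}⁺ = {E}; {B}⁺ = {B} — none reach the full schema.
{D, E}⁺: D→ABC adds A, B, C; BE→ADF adds F → {A, B, C, D, E, F}. Minimal: {E}⁺ = {E}; {D}⁺ = {A, B, C, D} — none reach the full schema.

(B, E), (D, E)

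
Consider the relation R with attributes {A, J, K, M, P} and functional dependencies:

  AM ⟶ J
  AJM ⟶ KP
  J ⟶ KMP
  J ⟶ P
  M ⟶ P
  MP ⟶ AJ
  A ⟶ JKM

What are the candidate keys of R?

{A}, {J}, {M}

{A}⁺: A→JKM adds J, K, M; AJM→KP adds P → {A, J, K, M, P}.
{J}⁺: J→KMP adds K, M, P; MP→AJ adds A → {A, J, K, M, P}.
{M}⁺: M→P adds P; MP→AJ adds A, J; A→JKM adds K → {A, J, K, M, P}.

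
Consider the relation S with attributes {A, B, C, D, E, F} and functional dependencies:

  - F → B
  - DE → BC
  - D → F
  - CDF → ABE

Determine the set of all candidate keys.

Attribute D never appears on the right-hand side of any dependency, so D must belong to every candidate key.
{D}⁺ = {B, D, F}, which is not all of the schema, so we must add further attributes.
{C, D}⁺: D→F adds F; CDF→ABE adds A, B, E → {A, B, C, D, E, F}. Minimal: {D}⁺ = {B, D, F}; {C}⁺ = {C} — none reach the full schema.
{D, E}⁺: DE→BC adds B, C; D→F adds F; CDF→ABE adds A → {A, B, C, D, E, F}. Minimal: {E}⁺ = {E}; {D}⁺ = {B, D, F} — none reach the full schema.
Any other superkey contains one of these as a subset, so there are no further candidate keys.

(C, D), (D, E)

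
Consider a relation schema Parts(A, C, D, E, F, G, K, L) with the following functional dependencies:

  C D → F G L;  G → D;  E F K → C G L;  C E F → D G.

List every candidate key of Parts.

{A, E, F, K}⁺: EFK→CGL adds C, G, L; CEF→DG adds D → {A, C, D, E, F, G, K, L}. Minimal: {E, F, K}⁺ = {C, D, E, F, G, K, L}; {A, F, K}⁺ = {A, F, K}; {A, E, K}⁺ = {A, E, K}; … — none reach the full schema.
{A, C, D, E, K}⁺: CD→FGL adds F, G, L → {A, C, D, E, F, G, K, L}. Minimal: {C, D, E, K}⁺ = {C, D, E, F, G, K, L}; {A, D, E, K}⁺ = {A, D, E, K}; {A, C, E, K}⁺ = {A, C, E, K}; … — none reach the full schema.
{A, C, E, G, K}⁺: G→D adds D; CD→FGL adds F, L → {A, C, D, E, F, G, K, L}. Minimal: {C, E, G, K}⁺ = {C, D, E, F, G, K, L}; {A, E, G, K}⁺ = {A, D, E, G, K}; {A, C, G, K}⁺ = {A, C, D, F, G, K, L}; … — none reach the full schema.

{A, E, F, K}, {A, C, D, E, K}, {A, C, E, G, K}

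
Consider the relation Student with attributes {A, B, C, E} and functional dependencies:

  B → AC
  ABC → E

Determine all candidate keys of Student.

{B}⁺: B→AC adds A, C; ABC→E adds E → {A, B, C, E}.
No other minimal superkey exists.

{B}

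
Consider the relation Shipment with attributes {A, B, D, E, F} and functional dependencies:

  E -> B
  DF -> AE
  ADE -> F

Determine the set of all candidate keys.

DF, ADE

Attribute D never appears on the right-hand side of any dependency, so D must belong to every candidate key.
{D}⁺ = {D}, which is not all of the schema, so we must add further attributes.
{D, F}⁺: DF→AE adds A, E; E→B adds B → {A, B, D, E, F}.
{A, D, E}⁺: E→B adds B; ADE→F adds F → {A, B, D, E, F}.
Any other superkey contains one of these as a subset, so there are no further candidate keys.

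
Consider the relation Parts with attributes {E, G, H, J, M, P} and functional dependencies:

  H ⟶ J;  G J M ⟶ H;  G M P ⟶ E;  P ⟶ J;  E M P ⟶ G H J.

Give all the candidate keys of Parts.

Attributes M, P never appear on any right-hand side, so every candidate key must contain {M, P}.
{M, P}⁺ = {J, M, P}, which is not all of the schema, so we must add further attributes.
{E, M, P}⁺: P→J adds J; EMP→GHJ adds G, H → {E, G, H, J, M, P}. Minimal: {M, P}⁺ = {J, M, P}; {E, P}⁺ = {E, J, P}; {E, M}⁺ = {E, M} — none reach the full schema.
{G, M, P}⁺: GMP→E adds E; P→J adds J; EMP→GHJ adds H → {E, G, H, J, M, P}. Minimal: {M, P}⁺ = {J, M, P}; {G, P}⁺ = {G, J, P}; {G, M}⁺ = {G, M} — none reach the full schema.

{E, M, P}; {G, M, P}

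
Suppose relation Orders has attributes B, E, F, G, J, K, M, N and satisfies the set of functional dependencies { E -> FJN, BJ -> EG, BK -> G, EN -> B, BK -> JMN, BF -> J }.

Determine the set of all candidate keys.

BK, EK

Attribute K never appears on the right-hand side of any dependency, so K must belong to every candidate key.
{K}⁺ = {K}, which is not all of the schema, so we must add further attributes.
{B, K}⁺: BK→G adds G; BK→JMN adds J, M, N; BJ→EG adds E; E→FJN adds F → {B, E, F, G, J, K, M, N}. Minimal: {K}⁺ = {K}; {B}⁺ = {B} — none reach the full schema.
{E, K}⁺: E→FJN adds F, J, N; EN→B adds B; BK→JMN adds M; BJ→EG adds G → {B, E, F, G, J, K, M, N}. Minimal: {K}⁺ = {K}; {E}⁺ = {B, E, F, G, J, N} — none reach the full schema.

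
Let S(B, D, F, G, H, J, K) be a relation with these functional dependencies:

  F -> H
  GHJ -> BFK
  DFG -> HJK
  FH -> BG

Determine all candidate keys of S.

Attribute D never appears on the right-hand side of any dependency, so D must belong to every candidate key.
{D}⁺ = {D}, which is not all of the schema, so we must add further attributes.
{D, F}⁺: F→H adds H; FH→BG adds B, G; DFG→HJK adds J, K → {B, D, F, G, H, J, K}. Minimal: {F}⁺ = {B, F, G, H}; {D}⁺ = {D} — none reach the full schema.
{D, G, H, J}⁺: GHJ→BFK adds B, F, K → {B, D, F, G, H, J, K}. Minimal: {G, H, J}⁺ = {B, F, G, H, J, K}; {D, H, J}⁺ = {D, H, J}; {D, G, J}⁺ = {D, G, J}; … — none reach the full schema.
Any other superkey contains one of these as a subset, so there are no further candidate keys.

{D, F}, {D, G, H, J}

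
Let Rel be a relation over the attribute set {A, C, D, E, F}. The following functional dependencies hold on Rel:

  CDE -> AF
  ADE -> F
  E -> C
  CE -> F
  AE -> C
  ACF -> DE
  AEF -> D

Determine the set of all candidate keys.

{A, E}⁺: E→C adds C; CE→F adds F; ACF→DE adds D → {A, C, D, E, F}. Minimal: {E}⁺ = {C, E, F}; {A}⁺ = {A} — none reach the full schema.
{D, E}⁺: E→C adds C; CE→F adds F; CDE→AF adds A → {A, C, D, E, F}. Minimal: {E}⁺ = {C, E, F}; {D}⁺ = {D} — none reach the full schema.
{A, C, F}⁺: ACF→DE adds D, E → {A, C, D, E, F}. Minimal: {C, F}⁺ = {C, F}; {A, F}⁺ = {A, F}; {A, C}⁺ = {A, C} — none reach the full schema.
Any other superkey contains one of these as a subset, so there are no further candidate keys.

AE, DE, ACF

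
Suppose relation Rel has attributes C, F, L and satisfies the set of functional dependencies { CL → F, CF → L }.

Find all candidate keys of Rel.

Attribute C never appears on the right-hand side of any dependency, so C must belong to every candidate key.
{C}⁺ = {C}, which is not all of the schema, so we must add further attributes.
{C, F}⁺: CF→L adds L → {C, F, L}.
{C, L}⁺: CL→F adds F → {C, F, L}.

CF, CL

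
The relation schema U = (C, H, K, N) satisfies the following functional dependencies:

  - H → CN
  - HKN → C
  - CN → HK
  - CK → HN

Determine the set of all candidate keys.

H; CK; CN

{H}⁺: H→CN adds C, N; CN→HK adds K → {C, H, K, N}.
{C, K}⁺: CK→HN adds H, N → {C, H, K, N}. Minimal: {K}⁺ = {K}; {C}⁺ = {C} — none reach the full schema.
{C, N}⁺: CN→HK adds H, K → {C, H, K, N}. Minimal: {N}⁺ = {N}; {C}⁺ = {C} — none reach the full schema.
Any other superkey contains one of these as a subset, so there are no further candidate keys.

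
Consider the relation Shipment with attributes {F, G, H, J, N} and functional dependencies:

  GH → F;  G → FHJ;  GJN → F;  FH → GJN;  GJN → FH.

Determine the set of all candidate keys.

{G}⁺: G→FHJ adds F, H, J; FH→GJN adds N → {F, G, H, J, N}.
{F, H}⁺: FH→GJN adds G, J, N → {F, G, H, J, N}.

(G), (F, H)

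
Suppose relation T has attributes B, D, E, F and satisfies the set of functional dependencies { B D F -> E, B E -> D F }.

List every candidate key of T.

Attribute B never appears on the right-hand side of any dependency, so B must belong to every candidate key.
{B}⁺ = {B}, which is not all of the schema, so we must add further attributes.
{B, E}⁺: BE→DF adds D, F → {B, D, E, F}. Minimal: {E}⁺ = {E}; {B}⁺ = {B} — none reach the full schema.
{B, D, F}⁺: BDF→E adds E → {B, D, E, F}. Minimal: {D, F}⁺ = {D, F}; {B, F}⁺ = {B, F}; {B, D}⁺ = {B, D} — none reach the full schema.

BE, BDF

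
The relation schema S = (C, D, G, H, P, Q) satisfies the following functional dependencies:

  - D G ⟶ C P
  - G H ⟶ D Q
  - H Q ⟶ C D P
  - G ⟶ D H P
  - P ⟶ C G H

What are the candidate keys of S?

{G}⁺: G→DHP adds D, H, P; P→CGH adds C; GH→DQ adds Q → {C, D, G, H, P, Q}.
{P}⁺: P→CGH adds C, G, H; GH→DQ adds D, Q → {C, D, G, H, P, Q}.
{H, Q}⁺: HQ→CDP adds C, D, P; P→CGH adds G → {C, D, G, H, P, Q}. Minimal: {Q}⁺ = {Q}; {H}⁺ = {H} — none reach the full schema.

{G}, {P}, {H, Q}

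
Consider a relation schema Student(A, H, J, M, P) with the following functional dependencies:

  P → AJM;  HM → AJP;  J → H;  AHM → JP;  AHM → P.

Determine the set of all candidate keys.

{P}; {H, M}; {J, M}

{P}⁺: P→AJM adds A, J, M; J→H adds H → {A, H, J, M, P}.
{H, M}⁺: HM→AJP adds A, J, P → {A, H, J, M, P}. Minimal: {M}⁺ = {M}; {H}⁺ = {H} — none reach the full schema.
{J, M}⁺: J→H adds H; HM→AJP adds A, P → {A, H, J, M, P}. Minimal: {M}⁺ = {M}; {J}⁺ = {H, J} — none reach the full schema.
Any other superkey contains one of these as a subset, so there are no further candidate keys.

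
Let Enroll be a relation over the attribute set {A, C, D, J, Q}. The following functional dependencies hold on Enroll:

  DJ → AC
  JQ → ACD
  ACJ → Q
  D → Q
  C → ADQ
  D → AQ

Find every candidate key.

CJ, DJ, JQ

Attribute J never appears on the right-hand side of any dependency, so J must belong to every candidate key.
{J}⁺ = {J}, which is not all of the schema, so we must add further attributes.
{C, J}⁺: C→ADQ adds A, D, Q → {A, C, D, J, Q}.
{D, J}⁺: DJ→AC adds A, C; ACJ→Q adds Q → {A, C, D, J, Q}.
{J, Q}⁺: JQ→ACD adds A, C, D → {A, C, D, J, Q}.
Any other superkey contains one of these as a subset, so there are no further candidate keys.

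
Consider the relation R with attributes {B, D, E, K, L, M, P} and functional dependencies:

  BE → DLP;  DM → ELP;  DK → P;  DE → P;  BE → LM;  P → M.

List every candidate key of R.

BDK, BEK

{B, D, K}⁺: DK→P adds P; P→M adds M; DM→ELP adds E, L → {B, D, E, K, L, M, P}.
{B, E, K}⁺: BE→DLP adds D, L, P; BE→LM adds M → {B, D, E, K, L, M, P}.
Any other superkey contains one of these as a subset, so there are no further candidate keys.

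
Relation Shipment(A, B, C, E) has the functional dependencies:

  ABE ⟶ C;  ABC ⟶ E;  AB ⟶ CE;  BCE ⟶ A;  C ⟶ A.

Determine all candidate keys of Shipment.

{A, B}; {B, C}

{A, B}⁺: AB→CE adds C, E → {A, B, C, E}. Minimal: {B}⁺ = {B}; {A}⁺ = {A} — none reach the full schema.
{B, C}⁺: C→A adds A; ABC→E adds E → {A, B, C, E}. Minimal: {C}⁺ = {A, C}; {B}⁺ = {B} — none reach the full schema.
Any other superkey contains one of these as a subset, so there are no further candidate keys.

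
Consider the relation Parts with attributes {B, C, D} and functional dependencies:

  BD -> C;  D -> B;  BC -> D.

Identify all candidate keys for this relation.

{D}⁺: D→B adds B; BD→C adds C → {B, C, D}.
{B, C}⁺: BC→D adds D → {B, C, D}. Minimal: {C}⁺ = {C}; {B}⁺ = {B} — none reach the full schema.

{D}, {B, C}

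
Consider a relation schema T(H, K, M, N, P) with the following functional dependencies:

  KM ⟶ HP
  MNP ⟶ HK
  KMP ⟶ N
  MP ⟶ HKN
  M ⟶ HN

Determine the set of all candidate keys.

KM, MP

Attribute M never appears on the right-hand side of any dependency, so M must belong to every candidate key.
{M}⁺ = {H, M, N}, which is not all of the schema, so we must add further attributes.
{K, M}⁺: KM→HP adds H, P; KMP→N adds N → {H, K, M, N, P}.
{M, P}⁺: MP→HKN adds H, K, N → {H, K, M, N, P}.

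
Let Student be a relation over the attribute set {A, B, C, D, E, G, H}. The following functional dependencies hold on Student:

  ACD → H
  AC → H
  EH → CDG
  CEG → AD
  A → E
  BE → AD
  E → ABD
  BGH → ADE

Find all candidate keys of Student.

{A, C}, {A, H}, {C, E}, {E, H}, {B, G, H}

{A, C}⁺: AC→H adds H; A→E adds E; E→ABD adds B, D; EH→CDG adds G → {A, B, C, D, E, G, H}.
{A, H}⁺: A→E adds E; E→ABD adds B, D; EH→CDG adds C, G → {A, B, C, D, E, G, H}.
{C, E}⁺: E→ABD adds A, B, D; ACD→H adds H; EH→CDG adds G → {A, B, C, D, E, G, H}.
{E, H}⁺: EH→CDG adds C, D, G; CEG→AD adds A; E→ABD adds B → {A, B, C, D, E, G, H}.
{B, G, H}⁺: BGH→ADE adds A, D, E; EH→CDG adds C → {A, B, C, D, E, G, H}.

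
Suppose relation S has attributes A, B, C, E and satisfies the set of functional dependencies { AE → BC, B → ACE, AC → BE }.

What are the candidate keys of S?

{B}, {A, C}, {A, E}

{B}⁺: B→ACE adds A, C, E → {A, B, C, E}.
{A, C}⁺: AC→BE adds B, E → {A, B, C, E}. Minimal: {C}⁺ = {C}; {A}⁺ = {A} — none reach the full schema.
{A, E}⁺: AE→BC adds B, C → {A, B, C, E}. Minimal: {E}⁺ = {E}; {A}⁺ = {A} — none reach the full schema.
Any other superkey contains one of these as a subset, so there are no further candidate keys.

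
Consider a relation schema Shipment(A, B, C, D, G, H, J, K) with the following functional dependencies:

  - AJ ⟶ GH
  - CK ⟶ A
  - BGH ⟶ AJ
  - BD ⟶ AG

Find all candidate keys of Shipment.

BCDHK; BCDJK

{B, C, D, H, K}⁺: CK→A adds A; BD→AG adds G; BGH→AJ adds J → {A, B, C, D, G, H, J, K}.
{B, C, D, J, K}⁺: CK→A adds A; BD→AG adds G; AJ→GH adds H → {A, B, C, D, G, H, J, K}.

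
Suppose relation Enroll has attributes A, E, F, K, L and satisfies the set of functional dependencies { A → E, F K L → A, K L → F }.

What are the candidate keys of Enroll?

{K, L}⁺: KL→F adds F; FKL→A adds A; A→E adds E → {A, E, F, K, L}.
No other minimal superkey exists.

KL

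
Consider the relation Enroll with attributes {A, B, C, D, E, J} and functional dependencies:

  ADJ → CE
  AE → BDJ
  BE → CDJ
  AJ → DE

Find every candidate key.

AE, AJ

Attribute A never appears on the right-hand side of any dependency, so A must belong to every candidate key.
{A}⁺ = {A}, which is not all of the schema, so we must add further attributes.
{A, E}⁺: AE→BDJ adds B, D, J; BE→CDJ adds C → {A, B, C, D, E, J}.
{A, J}⁺: AJ→DE adds D, E; ADJ→CE adds C; AE→BDJ adds B → {A, B, C, D, E, J}.
Any other superkey contains one of these as a subset, so there are no further candidate keys.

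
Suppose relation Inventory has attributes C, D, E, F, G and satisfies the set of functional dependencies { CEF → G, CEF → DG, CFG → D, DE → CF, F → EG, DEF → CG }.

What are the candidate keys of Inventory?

{C, F}; {D, E}; {D, F}

{C, F}⁺: F→EG adds E, G; CEF→DG adds D → {C, D, E, F, G}.
{D, E}⁺: DE→CF adds C, F; F→EG adds G → {C, D, E, F, G}.
{D, F}⁺: F→EG adds E, G; DEF→CG adds C → {C, D, E, F, G}.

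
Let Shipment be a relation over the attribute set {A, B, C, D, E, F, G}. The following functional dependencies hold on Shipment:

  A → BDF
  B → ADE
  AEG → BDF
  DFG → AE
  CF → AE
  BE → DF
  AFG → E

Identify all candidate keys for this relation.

Attributes C, G never appear on any right-hand side, so every candidate key must contain {C, G}.
{C, G}⁺ = {C, G}, which is not all of the schema, so we must add further attributes.
{A, C, G}⁺: A→BDF adds B, D, F; B→ADE adds E → {A, B, C, D, E, F, G}. Minimal: {C, G}⁺ = {C, G}; {A, G}⁺ = {A, B, D, E, F, G}; {A, C}⁺ = {A, B, C, D, E, F} — none reach the full schema.
{B, C, G}⁺: B→ADE adds A, D, E; AEG→BDF adds F → {A, B, C, D, E, F, G}. Minimal: {C, G}⁺ = {C, G}; {B, G}⁺ = {A, B, D, E, F, G}; {B, C}⁺ = {A, B, C, D, E, F} — none reach the full schema.
{C, F, G}⁺: CF→AE adds A, E; A→BDF adds B, D → {A, B, C, D, E, F, G}. Minimal: {F, G}⁺ = {F, G}; {C, G}⁺ = {C, G}; {C, F}⁺ = {A, B, C, D, E, F} — none reach the full schema.

ACG; BCG; CFG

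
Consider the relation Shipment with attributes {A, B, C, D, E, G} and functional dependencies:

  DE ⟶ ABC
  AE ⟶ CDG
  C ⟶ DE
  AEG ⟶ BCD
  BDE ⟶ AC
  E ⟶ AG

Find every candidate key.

{C}⁺: C→DE adds D, E; E→AG adds A, G; DE→ABC adds B → {A, B, C, D, E, G}.
{E}⁺: E→AG adds A, G; AE→CDG adds C, D; AEG→BCD adds B → {A, B, C, D, E, G}.

C, E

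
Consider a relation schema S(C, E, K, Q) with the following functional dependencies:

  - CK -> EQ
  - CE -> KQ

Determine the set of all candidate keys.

Attribute C never appears on the right-hand side of any dependency, so C must belong to every candidate key.
{C}⁺ = {C}, which is not all of the schema, so we must add further attributes.
{C, E}⁺: CE→KQ adds K, Q → {C, E, K, Q}. Minimal: {E}⁺ = {E}; {C}⁺ = {C} — none reach the full schema.
{C, K}⁺: CK→EQ adds E, Q → {C, E, K, Q}. Minimal: {K}⁺ = {K}; {C}⁺ = {C} — none reach the full schema.

(C, E); (C, K)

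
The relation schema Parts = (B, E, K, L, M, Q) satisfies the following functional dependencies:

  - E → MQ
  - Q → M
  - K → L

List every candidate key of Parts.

{B, E, K}

Attributes B, E, K never appear on any right-hand side, so every candidate key must contain {B, E, K}.
{B, E, K}⁺ = {B, E, K, L, M, Q}, which is all of the schema, so {B, E, K} is the only candidate key.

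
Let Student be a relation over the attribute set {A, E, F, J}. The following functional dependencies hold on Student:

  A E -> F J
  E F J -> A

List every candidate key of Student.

{A, E}; {E, F, J}

Attribute E never appears on the right-hand side of any dependency, so E must belong to every candidate key.
{E}⁺ = {E}, which is not all of the schema, so we must add further attributes.
{A, E}⁺: AE→FJ adds F, J → {A, E, F, J}. Minimal: {E}⁺ = {E}; {A}⁺ = {A} — none reach the full schema.
{E, F, J}⁺: EFJ→A adds A → {A, E, F, J}. Minimal: {F, J}⁺ = {F, J}; {E, J}⁺ = {E, J}; {E, F}⁺ = {E, F} — none reach the full schema.
Any other superkey contains one of these as a subset, so there are no further candidate keys.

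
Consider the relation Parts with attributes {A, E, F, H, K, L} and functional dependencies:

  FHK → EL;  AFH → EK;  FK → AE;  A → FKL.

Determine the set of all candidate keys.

{A, H}; {F, H, K}

Attribute H never appears on the right-hand side of any dependency, so H must belong to every candidate key.
{H}⁺ = {H}, which is not all of the schema, so we must add further attributes.
{A, H}⁺: A→FKL adds F, K, L; FHK→EL adds E → {A, E, F, H, K, L}. Minimal: {H}⁺ = {H}; {A}⁺ = {A, E, F, K, L} — none reach the full schema.
{F, H, K}⁺: FHK→EL adds E, L; FK→AE adds A → {A, E, F, H, K, L}. Minimal: {H, K}⁺ = {H, K}; {F, K}⁺ = {A, E, F, K, L}; {F, H}⁺ = {F, H} — none reach the full schema.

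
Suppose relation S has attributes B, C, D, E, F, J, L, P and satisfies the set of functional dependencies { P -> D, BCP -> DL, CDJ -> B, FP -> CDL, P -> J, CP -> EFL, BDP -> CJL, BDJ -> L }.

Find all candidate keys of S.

{B, P}, {C, P}, {F, P}

Attribute P never appears on the right-hand side of any dependency, so P must belong to every candidate key.
{P}⁺ = {D, J, P}, which is not all of the schema, so we must add further attributes.
{B, P}⁺: P→D adds D; P→J adds J; BDP→CJL adds C, L; CP→EFL adds E, F → {B, C, D, E, F, J, L, P}. Minimal: {P}⁺ = {D, J, P}; {B}⁺ = {B} — none reach the full schema.
{C, P}⁺: P→D adds D; P→J adds J; CP→EFL adds E, F, L; CDJ→B adds B → {B, C, D, E, F, J, L, P}. Minimal: {P}⁺ = {D, J, P}; {C}⁺ = {C} — none reach the full schema.
{F, P}⁺: P→D adds D; FP→CDL adds C, L; P→J adds J; CP→EFL adds E; CDJ→B adds B → {B, C, D, E, F, J, L, P}. Minimal: {P}⁺ = {D, J, P}; {F}⁺ = {F} — none reach the full schema.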